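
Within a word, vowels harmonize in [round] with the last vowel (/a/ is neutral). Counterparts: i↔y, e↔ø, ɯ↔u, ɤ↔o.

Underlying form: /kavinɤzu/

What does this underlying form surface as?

/i/ harmonizes with /u/ ([+round]) → [y]
/ɤ/ harmonizes with /u/ ([+round]) → [o]

[kavynozu]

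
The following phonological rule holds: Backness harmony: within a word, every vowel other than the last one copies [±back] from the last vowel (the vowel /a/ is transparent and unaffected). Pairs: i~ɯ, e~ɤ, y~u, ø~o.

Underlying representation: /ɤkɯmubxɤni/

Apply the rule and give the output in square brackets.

[ekimybxeni]

/ɤ/ harmonizes with /i/ ([-back]) → [e]
/ɯ/ harmonizes with /i/ ([-back]) → [i]
/u/ harmonizes with /i/ ([-back]) → [y]
/ɤ/ harmonizes with /i/ ([-back]) → [e]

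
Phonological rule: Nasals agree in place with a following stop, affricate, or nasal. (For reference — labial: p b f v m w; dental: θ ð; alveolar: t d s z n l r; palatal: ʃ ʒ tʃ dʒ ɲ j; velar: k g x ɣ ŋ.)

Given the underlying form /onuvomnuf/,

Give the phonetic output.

[onuvonnuf]

/m/ before /n/ (alveolar) → [n]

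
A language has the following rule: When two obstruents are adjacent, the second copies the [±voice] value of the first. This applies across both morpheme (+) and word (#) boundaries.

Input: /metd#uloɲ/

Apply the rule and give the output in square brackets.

[mett#uloɲ]

/d/ after /t/ (voiceless) → [t]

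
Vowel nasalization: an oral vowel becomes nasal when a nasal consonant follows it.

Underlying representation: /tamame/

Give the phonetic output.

/a/ before nasal /m/ → [ã]
/a/ before nasal /m/ → [ã]

[tãmãme]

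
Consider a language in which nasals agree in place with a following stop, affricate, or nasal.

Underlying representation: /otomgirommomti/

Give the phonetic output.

[otoŋgirommonti]

/m/ before /g/ (velar) → [ŋ]
/m/ before /t/ (alveolar) → [n]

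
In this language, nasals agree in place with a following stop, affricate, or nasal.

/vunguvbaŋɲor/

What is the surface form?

[vuŋguvbaɲɲor]

/n/ before /g/ (velar) → [ŋ]
/ŋ/ before /ɲ/ (palatal) → [ɲ]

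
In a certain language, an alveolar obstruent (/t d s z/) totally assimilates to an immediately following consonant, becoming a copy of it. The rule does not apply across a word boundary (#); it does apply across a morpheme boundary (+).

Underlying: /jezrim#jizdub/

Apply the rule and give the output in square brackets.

/z/ before /r/ → [r] (total assimilation)
/z/ before /d/ → [d] (total assimilation)

[jerrim#jiddub]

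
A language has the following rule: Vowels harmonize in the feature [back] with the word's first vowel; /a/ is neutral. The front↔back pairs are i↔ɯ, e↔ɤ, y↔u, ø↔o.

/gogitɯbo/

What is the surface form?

/i/ harmonizes with /o/ ([+back]) → [ɯ]

[gogɯtɯbo]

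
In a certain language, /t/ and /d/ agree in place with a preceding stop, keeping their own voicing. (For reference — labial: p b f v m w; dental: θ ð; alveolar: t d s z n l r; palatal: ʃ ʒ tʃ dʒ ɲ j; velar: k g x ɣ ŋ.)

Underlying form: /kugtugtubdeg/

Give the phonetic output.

/t/ after /g/ (velar) → [k]
/t/ after /g/ (velar) → [k]
/d/ after /b/ (labial) → [b]

[kugkugkubbeg]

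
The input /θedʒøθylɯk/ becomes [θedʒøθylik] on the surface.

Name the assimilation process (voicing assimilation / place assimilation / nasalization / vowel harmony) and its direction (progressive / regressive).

vowel harmony, progressive

/ɯ/→[i].
Vowels agree with the first vowel, so the harmony is progressive.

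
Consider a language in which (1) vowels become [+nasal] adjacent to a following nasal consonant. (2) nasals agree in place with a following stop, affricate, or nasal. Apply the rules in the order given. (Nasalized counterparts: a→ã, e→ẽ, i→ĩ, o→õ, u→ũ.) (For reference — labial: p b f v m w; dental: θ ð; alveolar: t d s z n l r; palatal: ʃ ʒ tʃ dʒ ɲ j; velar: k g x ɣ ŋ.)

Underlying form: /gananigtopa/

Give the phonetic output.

Rule 1: /a/ before nasal /n/ → [ã]
Rule 1: /a/ before nasal /n/ → [ã]
After rule 1: gãnãnigtopa
Rule 2: no segment meets the rule's conditions; no change.

[gãnãnigtopa]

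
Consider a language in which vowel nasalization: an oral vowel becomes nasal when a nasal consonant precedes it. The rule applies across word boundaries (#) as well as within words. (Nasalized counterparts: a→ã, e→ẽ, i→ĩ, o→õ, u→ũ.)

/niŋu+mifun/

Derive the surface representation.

[nĩŋũ+mĩfun]

/i/ after nasal /n/ → [ĩ]
/u/ after nasal /ŋ/ → [ũ]
/i/ after nasal /m/ → [ĩ]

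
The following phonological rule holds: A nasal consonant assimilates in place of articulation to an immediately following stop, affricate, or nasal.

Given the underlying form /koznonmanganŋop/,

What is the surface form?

[koznommaŋgaŋŋop]

/n/ before /m/ (labial) → [m]
/n/ before /g/ (velar) → [ŋ]
/n/ before /ŋ/ (velar) → [ŋ]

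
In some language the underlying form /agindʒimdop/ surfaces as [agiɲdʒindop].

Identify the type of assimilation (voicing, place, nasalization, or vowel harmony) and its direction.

/n/→[ɲ] /m/→[n].
Each target copies a feature from the following segment, so the direction is regressive.

place assimilation, regressive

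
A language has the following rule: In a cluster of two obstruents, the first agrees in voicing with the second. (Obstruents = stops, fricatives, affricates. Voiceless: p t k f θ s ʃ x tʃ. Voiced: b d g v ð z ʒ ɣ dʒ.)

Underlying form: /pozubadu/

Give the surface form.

no segment meets the rule's conditions; no change.

[pozubadu]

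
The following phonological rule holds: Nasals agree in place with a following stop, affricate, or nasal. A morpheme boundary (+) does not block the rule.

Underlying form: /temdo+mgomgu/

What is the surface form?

[tendo+ŋgoŋgu]

/m/ before /d/ (alveolar) → [n]
/m/ before /g/ (velar) → [ŋ]
/m/ before /g/ (velar) → [ŋ]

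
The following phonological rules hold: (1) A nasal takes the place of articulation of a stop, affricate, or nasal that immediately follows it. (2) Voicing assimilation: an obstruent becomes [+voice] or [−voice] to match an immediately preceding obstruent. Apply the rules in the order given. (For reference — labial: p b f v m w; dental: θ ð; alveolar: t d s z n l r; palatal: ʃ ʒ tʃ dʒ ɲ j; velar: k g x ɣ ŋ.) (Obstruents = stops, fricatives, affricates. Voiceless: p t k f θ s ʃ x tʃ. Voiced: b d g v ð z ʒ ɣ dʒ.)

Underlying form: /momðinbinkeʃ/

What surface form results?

[momðimbiŋkeʃ]

Rule 1: /n/ before /b/ (labial) → [m]
Rule 1: /n/ before /k/ (velar) → [ŋ]
After rule 1: momðimbiŋkeʃ
Rule 2: no segment meets the rule's conditions; no change.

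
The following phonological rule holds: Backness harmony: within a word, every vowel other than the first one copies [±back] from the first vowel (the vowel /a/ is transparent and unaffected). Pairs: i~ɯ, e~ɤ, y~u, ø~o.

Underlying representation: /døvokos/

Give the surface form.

/o/ harmonizes with /ø/ ([-back]) → [ø]
/o/ harmonizes with /ø/ ([-back]) → [ø]

[døvøkøs]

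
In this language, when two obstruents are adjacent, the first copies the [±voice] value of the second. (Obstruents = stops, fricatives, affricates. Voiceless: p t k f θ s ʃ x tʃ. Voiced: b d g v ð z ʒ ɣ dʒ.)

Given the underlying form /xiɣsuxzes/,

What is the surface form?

/ɣ/ before /s/ (voiceless) → [x]
/x/ before /z/ (voiced) → [ɣ]

[xixsuɣzes]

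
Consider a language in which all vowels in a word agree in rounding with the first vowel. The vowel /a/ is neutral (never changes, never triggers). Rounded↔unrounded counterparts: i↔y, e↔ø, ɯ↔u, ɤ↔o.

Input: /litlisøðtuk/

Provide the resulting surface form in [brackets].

/ø/ harmonizes with /i/ ([-round]) → [e]
/u/ harmonizes with /i/ ([-round]) → [ɯ]

[litliseðtɯk]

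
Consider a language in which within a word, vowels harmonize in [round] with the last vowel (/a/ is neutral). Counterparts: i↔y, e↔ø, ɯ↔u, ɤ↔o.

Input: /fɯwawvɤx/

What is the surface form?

[fɯwawvɤx]

no segment meets the rule's conditions; no change.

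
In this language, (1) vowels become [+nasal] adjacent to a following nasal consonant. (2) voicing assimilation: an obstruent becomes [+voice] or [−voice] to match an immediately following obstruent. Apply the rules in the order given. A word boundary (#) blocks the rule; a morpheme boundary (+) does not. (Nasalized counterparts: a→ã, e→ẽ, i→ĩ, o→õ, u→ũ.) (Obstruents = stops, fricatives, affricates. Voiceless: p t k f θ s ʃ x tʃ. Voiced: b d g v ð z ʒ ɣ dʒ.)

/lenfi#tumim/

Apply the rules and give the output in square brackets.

Rule 1: /e/ before nasal /n/ → [ẽ]
Rule 1: /u/ before nasal /m/ → [ũ]
Rule 1: /i/ before nasal /m/ → [ĩ]
After rule 1: lẽnfi#tũmĩm
Rule 2: no segment meets the rule's conditions; no change.

[lẽnfi#tũmĩm]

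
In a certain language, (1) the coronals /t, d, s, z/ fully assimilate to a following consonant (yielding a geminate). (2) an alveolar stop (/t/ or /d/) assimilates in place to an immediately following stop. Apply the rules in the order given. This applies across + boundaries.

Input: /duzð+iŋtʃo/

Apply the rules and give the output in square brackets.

Rule 1: /z/ before /ð/ → [ð] (total assimilation)
After rule 1: duðð+iŋtʃo
Rule 2: no segment meets the rule's conditions; no change.

[duðð+iŋtʃo]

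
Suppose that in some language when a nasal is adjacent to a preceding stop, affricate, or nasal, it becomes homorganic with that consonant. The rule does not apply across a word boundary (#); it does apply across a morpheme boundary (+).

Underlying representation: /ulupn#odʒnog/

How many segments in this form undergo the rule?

2

/n/ after /p/ (labial) → [m]
/n/ after /dʒ/ (palatal) → [ɲ]
2 segments change.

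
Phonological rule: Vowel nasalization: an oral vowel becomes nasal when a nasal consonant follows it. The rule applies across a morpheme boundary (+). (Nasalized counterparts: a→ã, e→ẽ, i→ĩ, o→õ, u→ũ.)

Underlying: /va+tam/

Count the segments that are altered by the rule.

1

/a/ before nasal /m/ → [ã]
1 segment changes.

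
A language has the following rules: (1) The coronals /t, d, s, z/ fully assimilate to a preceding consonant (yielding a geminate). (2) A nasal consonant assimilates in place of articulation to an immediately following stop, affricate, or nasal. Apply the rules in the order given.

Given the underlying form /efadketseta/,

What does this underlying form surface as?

[efadketteta]

Rule 1: /s/ after /t/ → [t] (total assimilation)
After rule 1: efadketteta
Rule 2: no segment meets the rule's conditions; no change.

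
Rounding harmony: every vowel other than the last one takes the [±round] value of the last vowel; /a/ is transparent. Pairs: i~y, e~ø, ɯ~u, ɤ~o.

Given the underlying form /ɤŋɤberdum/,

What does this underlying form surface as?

/ɤ/ harmonizes with /u/ ([+round]) → [o]
/ɤ/ harmonizes with /u/ ([+round]) → [o]
/e/ harmonizes with /u/ ([+round]) → [ø]

[oŋobørdum]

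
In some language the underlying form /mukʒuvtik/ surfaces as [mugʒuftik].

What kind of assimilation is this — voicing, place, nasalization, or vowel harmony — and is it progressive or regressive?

voicing assimilation, regressive

/k/→[g] /v/→[f].
Each target copies a feature from the following segment, so the direction is regressive.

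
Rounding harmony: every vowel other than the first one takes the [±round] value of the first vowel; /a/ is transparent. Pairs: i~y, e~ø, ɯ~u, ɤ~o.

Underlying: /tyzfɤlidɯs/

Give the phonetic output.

/ɤ/ harmonizes with /y/ ([+round]) → [o]
/i/ harmonizes with /y/ ([+round]) → [y]
/ɯ/ harmonizes with /y/ ([+round]) → [u]

[tyzfolydus]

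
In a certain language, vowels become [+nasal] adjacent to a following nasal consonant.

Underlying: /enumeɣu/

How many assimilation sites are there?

2

/e/ before nasal /n/ → [ẽ]
/u/ before nasal /m/ → [ũ]
2 segments change.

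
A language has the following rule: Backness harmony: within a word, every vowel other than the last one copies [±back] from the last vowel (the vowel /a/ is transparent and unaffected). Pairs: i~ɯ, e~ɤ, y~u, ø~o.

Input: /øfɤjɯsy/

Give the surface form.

/ɤ/ harmonizes with /y/ ([-back]) → [e]
/ɯ/ harmonizes with /y/ ([-back]) → [i]

[øfejisy]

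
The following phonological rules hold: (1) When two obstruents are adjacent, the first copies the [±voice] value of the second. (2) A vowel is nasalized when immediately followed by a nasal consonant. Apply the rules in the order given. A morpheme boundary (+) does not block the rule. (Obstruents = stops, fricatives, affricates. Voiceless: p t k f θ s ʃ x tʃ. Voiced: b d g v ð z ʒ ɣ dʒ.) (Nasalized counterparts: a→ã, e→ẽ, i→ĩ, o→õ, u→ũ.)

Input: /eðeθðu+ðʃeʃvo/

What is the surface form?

[eðeððu+θʃeʒvo]

Rule 1: /θ/ before /ð/ (voiced) → [ð]
Rule 1: /ð/ before /ʃ/ (voiceless) → [θ]
Rule 1: /ʃ/ before /v/ (voiced) → [ʒ]
After rule 1: eðeððu+θʃeʒvo
Rule 2: no segment meets the rule's conditions; no change.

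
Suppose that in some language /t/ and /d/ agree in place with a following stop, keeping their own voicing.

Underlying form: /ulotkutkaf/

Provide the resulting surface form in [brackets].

/t/ before /k/ (velar) → [k]
/t/ before /k/ (velar) → [k]

[ulokkukkaf]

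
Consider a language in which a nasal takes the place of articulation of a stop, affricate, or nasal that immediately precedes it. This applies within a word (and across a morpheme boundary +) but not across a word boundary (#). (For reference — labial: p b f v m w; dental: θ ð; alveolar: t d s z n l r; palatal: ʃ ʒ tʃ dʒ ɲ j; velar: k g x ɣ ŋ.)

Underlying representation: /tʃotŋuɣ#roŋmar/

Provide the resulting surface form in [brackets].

/ŋ/ after /t/ (alveolar) → [n]
/m/ after /ŋ/ (velar) → [ŋ]

[tʃotnuɣ#roŋŋar]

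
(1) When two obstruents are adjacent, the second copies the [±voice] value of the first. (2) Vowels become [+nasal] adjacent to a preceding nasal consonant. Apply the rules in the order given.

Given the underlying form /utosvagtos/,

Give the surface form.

Rule 1: /v/ after /s/ (voiceless) → [f]
Rule 1: /t/ after /g/ (voiced) → [d]
After rule 1: utosfagdos
Rule 2: no segment meets the rule's conditions; no change.

[utosfagdos]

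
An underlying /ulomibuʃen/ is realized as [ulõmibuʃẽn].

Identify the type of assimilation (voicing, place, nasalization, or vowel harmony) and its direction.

/o/→[õ] /e/→[ẽ].
Each target copies a feature from the following segment, so the direction is regressive.

nasalization, regressive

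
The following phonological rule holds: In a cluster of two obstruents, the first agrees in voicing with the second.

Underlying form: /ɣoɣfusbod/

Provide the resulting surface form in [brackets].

/ɣ/ before /f/ (voiceless) → [x]
/s/ before /b/ (voiced) → [z]

[ɣoxfuzbod]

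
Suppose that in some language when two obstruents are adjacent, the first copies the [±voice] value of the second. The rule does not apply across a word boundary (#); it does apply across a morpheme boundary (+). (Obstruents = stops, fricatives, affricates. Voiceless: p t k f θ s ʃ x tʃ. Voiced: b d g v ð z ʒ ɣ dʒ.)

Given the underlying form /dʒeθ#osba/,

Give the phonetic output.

[dʒeθ#ozba]

/s/ before /b/ (voiced) → [z]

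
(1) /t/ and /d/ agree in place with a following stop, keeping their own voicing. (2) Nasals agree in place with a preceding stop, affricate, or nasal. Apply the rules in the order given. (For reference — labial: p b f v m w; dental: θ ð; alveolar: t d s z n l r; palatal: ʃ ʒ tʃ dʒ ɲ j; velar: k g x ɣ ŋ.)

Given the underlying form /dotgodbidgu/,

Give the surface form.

Rule 1: /t/ before /g/ (velar) → [k]
Rule 1: /d/ before /b/ (labial) → [b]
Rule 1: /d/ before /g/ (velar) → [g]
After rule 1: dokgobbiggu
Rule 2: no segment meets the rule's conditions; no change.

[dokgobbiggu]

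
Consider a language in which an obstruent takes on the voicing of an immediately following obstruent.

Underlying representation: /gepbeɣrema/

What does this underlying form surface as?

[gebbeɣrema]

/p/ before /b/ (voiced) → [b]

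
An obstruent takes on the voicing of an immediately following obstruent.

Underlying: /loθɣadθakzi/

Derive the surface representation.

/θ/ before /ɣ/ (voiced) → [ð]
/d/ before /θ/ (voiceless) → [t]
/k/ before /z/ (voiced) → [g]

[loðɣatθagzi]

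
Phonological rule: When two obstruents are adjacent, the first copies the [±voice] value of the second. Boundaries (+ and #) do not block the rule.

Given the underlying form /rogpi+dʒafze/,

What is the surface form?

[rokpi+dʒavze]

/g/ before /p/ (voiceless) → [k]
/f/ before /z/ (voiced) → [v]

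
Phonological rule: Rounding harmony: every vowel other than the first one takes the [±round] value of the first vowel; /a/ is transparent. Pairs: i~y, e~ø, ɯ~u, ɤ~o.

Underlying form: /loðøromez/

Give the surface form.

[loðøromøz]

/e/ harmonizes with /o/ ([+round]) → [ø]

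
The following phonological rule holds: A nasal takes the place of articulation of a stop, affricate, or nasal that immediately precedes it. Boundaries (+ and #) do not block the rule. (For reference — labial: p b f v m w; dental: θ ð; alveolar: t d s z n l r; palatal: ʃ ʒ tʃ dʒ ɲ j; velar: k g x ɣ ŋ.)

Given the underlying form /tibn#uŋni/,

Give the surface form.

[tibm#uŋŋi]

/n/ after /b/ (labial) → [m]
/n/ after /ŋ/ (velar) → [ŋ]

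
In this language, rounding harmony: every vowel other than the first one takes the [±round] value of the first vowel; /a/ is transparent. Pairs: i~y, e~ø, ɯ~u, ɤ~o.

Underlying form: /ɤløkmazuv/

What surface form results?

/ø/ harmonizes with /ɤ/ ([-round]) → [e]
/u/ harmonizes with /ɤ/ ([-round]) → [ɯ]

[ɤlekmazɯv]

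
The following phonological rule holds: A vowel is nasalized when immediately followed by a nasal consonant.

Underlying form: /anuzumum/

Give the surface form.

/a/ before nasal /n/ → [ã]
/u/ before nasal /m/ → [ũ]
/u/ before nasal /m/ → [ũ]

[ãnuzũmũm]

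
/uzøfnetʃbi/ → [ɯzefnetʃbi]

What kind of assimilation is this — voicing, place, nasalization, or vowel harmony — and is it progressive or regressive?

/u/→[ɯ] /ø/→[e].
Vowels agree with the last vowel, so the harmony is regressive.

vowel harmony, regressive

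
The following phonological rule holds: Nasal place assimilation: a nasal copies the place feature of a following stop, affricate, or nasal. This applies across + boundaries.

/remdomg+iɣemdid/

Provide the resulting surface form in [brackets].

[rendoŋg+iɣendid]

/m/ before /d/ (alveolar) → [n]
/m/ before /g/ (velar) → [ŋ]
/m/ before /d/ (alveolar) → [n]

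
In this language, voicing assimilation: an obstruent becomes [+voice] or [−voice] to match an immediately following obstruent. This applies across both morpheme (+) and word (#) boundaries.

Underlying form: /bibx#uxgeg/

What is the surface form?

[bipx#uɣgeg]

/b/ before /x/ (voiceless) → [p]
/x/ before /g/ (voiced) → [ɣ]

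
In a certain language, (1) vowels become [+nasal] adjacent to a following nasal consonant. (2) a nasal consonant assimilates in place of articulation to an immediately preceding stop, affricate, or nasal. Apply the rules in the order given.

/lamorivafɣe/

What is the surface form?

Rule 1: /a/ before nasal /m/ → [ã]
After rule 1: lãmorivafɣe
Rule 2: no segment meets the rule's conditions; no change.

[lãmorivafɣe]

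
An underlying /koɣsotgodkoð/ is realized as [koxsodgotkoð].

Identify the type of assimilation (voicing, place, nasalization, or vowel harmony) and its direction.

/ɣ/→[x] /t/→[d] /d/→[t].
Each target copies a feature from the following segment, so the direction is regressive.

voicing assimilation, regressive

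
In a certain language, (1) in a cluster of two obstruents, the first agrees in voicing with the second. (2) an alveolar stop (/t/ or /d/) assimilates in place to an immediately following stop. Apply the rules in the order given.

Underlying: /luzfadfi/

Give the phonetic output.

Rule 1: /z/ before /f/ (voiceless) → [s]
Rule 1: /d/ before /f/ (voiceless) → [t]
After rule 1: lusfatfi
Rule 2: no segment meets the rule's conditions; no change.

[lusfatfi]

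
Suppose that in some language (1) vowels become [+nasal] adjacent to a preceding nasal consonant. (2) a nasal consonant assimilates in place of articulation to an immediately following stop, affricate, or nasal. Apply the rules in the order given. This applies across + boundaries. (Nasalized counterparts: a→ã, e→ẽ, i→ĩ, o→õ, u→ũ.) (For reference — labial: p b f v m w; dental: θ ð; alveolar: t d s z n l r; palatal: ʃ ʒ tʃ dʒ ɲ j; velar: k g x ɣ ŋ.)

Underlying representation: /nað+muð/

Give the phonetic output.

[nãð+mũð]

Rule 1: /a/ after nasal /n/ → [ã]
Rule 1: /u/ after nasal /m/ → [ũ]
After rule 1: nãð+mũð
Rule 2: no segment meets the rule's conditions; no change.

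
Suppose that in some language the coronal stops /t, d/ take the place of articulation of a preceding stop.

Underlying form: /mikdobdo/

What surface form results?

[mikgobbo]

/d/ after /k/ (velar) → [g]
/d/ after /b/ (labial) → [b]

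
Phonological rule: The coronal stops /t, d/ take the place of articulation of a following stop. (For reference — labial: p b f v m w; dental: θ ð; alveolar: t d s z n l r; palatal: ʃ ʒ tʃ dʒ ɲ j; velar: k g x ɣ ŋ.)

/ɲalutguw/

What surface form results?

[ɲalukguw]

/t/ before /g/ (velar) → [k]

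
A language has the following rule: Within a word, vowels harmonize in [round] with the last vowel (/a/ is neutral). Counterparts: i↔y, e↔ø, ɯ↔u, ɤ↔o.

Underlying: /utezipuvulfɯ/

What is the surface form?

[ɯtezipɯvɯlfɯ]

/u/ harmonizes with /ɯ/ ([-round]) → [ɯ]
/u/ harmonizes with /ɯ/ ([-round]) → [ɯ]
/u/ harmonizes with /ɯ/ ([-round]) → [ɯ]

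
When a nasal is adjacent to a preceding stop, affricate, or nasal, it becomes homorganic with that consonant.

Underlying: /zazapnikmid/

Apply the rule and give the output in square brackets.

[zazapmikŋid]

/n/ after /p/ (labial) → [m]
/m/ after /k/ (velar) → [ŋ]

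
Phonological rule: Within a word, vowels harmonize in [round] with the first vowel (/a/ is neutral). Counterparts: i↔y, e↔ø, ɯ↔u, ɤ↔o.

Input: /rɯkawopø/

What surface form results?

[rɯkawɤpe]

/o/ harmonizes with /ɯ/ ([-round]) → [ɤ]
/ø/ harmonizes with /ɯ/ ([-round]) → [e]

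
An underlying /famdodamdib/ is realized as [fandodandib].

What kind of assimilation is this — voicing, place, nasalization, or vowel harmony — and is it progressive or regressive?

place assimilation, regressive

/m/→[n] /m/→[n].
Each target copies a feature from the following segment, so the direction is regressive.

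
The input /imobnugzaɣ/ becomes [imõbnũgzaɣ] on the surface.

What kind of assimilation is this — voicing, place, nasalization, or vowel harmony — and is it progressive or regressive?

/o/→[õ] /u/→[ũ].
Each target copies a feature from the preceding segment, so the direction is progressive.

nasalization, progressive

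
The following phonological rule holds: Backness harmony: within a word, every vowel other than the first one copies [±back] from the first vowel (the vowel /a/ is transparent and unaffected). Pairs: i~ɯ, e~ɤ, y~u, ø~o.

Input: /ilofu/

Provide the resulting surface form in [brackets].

[iløfy]

/o/ harmonizes with /i/ ([-back]) → [ø]
/u/ harmonizes with /i/ ([-back]) → [y]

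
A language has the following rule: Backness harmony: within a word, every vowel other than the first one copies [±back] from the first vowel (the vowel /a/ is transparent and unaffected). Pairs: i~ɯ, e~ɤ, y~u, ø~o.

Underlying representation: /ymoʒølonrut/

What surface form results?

[ymøʒølønryt]

/o/ harmonizes with /y/ ([-back]) → [ø]
/o/ harmonizes with /y/ ([-back]) → [ø]
/u/ harmonizes with /y/ ([-back]) → [y]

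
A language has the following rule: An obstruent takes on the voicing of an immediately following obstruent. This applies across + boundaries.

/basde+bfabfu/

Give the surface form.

[bazde+pfapfu]

/s/ before /d/ (voiced) → [z]
/b/ before /f/ (voiceless) → [p]
/b/ before /f/ (voiceless) → [p]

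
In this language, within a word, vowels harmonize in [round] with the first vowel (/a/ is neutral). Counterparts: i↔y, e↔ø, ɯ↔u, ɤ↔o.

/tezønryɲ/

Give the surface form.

[tezenriɲ]

/ø/ harmonizes with /e/ ([-round]) → [e]
/y/ harmonizes with /e/ ([-round]) → [i]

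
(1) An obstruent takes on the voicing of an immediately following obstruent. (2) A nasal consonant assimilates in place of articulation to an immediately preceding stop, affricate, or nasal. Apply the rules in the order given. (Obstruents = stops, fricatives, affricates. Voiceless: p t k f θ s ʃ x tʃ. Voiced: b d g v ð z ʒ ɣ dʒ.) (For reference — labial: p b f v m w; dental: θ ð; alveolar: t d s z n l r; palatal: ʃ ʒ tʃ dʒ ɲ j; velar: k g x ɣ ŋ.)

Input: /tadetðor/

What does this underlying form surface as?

Rule 1: /t/ before /ð/ (voiced) → [d]
After rule 1: tadedðor
Rule 2: no segment meets the rule's conditions; no change.

[tadedðor]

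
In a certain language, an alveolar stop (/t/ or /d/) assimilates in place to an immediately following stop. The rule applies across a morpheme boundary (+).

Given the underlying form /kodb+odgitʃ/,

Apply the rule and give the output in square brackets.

/d/ before /b/ (labial) → [b]
/d/ before /g/ (velar) → [g]

[kobb+oggitʃ]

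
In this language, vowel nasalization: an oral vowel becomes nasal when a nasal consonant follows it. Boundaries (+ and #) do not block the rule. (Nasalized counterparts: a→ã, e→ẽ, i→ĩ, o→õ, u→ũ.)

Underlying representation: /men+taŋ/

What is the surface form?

/e/ before nasal /n/ → [ẽ]
/a/ before nasal /ŋ/ → [ã]

[mẽn+tãŋ]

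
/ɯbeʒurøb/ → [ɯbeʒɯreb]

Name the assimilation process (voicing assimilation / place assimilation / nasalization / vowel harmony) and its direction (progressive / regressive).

vowel harmony, progressive

/u/→[ɯ] /ø/→[e].
Vowels agree with the first vowel, so the harmony is progressive.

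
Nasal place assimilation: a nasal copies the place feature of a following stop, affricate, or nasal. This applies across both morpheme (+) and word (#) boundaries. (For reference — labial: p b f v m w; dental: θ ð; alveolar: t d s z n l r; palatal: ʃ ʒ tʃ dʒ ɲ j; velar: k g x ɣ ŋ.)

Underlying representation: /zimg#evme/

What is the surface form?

[ziŋg#evme]

/m/ before /g/ (velar) → [ŋ]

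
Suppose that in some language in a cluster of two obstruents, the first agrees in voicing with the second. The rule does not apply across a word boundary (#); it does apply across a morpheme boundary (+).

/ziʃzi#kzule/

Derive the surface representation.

/ʃ/ before /z/ (voiced) → [ʒ]
/k/ before /z/ (voiced) → [g]

[ziʒzi#gzule]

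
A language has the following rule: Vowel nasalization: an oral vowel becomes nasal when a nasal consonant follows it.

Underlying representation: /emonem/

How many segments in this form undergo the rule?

/e/ before nasal /m/ → [ẽ]
/o/ before nasal /n/ → [õ]
/e/ before nasal /m/ → [ẽ]
3 segments change.

3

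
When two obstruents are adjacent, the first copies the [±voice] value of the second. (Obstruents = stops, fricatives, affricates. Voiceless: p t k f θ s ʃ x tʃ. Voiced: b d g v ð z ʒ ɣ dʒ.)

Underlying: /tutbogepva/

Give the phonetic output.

/t/ before /b/ (voiced) → [d]
/p/ before /v/ (voiced) → [b]

[tudbogebva]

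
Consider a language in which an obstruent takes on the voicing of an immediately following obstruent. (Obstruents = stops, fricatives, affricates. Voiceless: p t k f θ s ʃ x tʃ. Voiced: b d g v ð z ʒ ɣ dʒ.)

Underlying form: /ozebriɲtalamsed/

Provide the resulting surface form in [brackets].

no segment meets the rule's conditions; no change.

[ozebriɲtalamsed]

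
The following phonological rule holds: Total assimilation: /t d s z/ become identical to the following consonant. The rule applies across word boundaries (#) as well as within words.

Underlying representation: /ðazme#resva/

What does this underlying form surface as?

/z/ before /m/ → [m] (total assimilation)
/s/ before /v/ → [v] (total assimilation)

[ðamme#revva]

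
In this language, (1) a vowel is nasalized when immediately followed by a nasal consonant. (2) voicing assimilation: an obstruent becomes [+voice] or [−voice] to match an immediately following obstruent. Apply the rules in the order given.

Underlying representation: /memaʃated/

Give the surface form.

[mẽmaʃated]

Rule 1: /e/ before nasal /m/ → [ẽ]
After rule 1: mẽmaʃated
Rule 2: no segment meets the rule's conditions; no change.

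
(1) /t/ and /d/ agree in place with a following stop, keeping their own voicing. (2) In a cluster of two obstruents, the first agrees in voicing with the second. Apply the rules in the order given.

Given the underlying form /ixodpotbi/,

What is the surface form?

Rule 1: /d/ before /p/ (labial) → [b]
Rule 1: /t/ before /b/ (labial) → [p]
After rule 1: ixobpopbi
Rule 2: /b/ before /p/ (voiceless) → [p]
Rule 2: /p/ before /b/ (voiced) → [b]

[ixoppobbi]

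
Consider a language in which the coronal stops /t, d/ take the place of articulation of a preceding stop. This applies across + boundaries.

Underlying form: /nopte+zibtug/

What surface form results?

[noppe+zibpug]

/t/ after /p/ (labial) → [p]
/t/ after /b/ (labial) → [p]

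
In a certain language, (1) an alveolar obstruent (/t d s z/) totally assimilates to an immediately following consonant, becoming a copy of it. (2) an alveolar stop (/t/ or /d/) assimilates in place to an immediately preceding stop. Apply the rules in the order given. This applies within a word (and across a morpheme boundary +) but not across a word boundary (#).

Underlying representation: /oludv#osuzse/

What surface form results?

Rule 1: /d/ before /v/ → [v] (total assimilation)
Rule 1: /z/ before /s/ → [s] (total assimilation)
After rule 1: oluvv#osusse
Rule 2: no segment meets the rule's conditions; no change.

[oluvv#osusse]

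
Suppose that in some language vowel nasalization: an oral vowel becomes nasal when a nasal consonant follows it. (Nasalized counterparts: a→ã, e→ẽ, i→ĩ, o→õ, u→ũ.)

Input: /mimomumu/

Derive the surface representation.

/i/ before nasal /m/ → [ĩ]
/o/ before nasal /m/ → [õ]
/u/ before nasal /m/ → [ũ]

[mĩmõmũmu]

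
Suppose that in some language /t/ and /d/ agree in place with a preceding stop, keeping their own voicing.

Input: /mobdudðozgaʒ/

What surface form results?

[mobbudðozgaʒ]

/d/ after /b/ (labial) → [b]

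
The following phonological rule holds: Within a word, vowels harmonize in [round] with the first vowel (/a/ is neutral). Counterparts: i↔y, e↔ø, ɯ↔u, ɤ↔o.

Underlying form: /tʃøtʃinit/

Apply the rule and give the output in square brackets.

/i/ harmonizes with /ø/ ([+round]) → [y]
/i/ harmonizes with /ø/ ([+round]) → [y]

[tʃøtʃynyt]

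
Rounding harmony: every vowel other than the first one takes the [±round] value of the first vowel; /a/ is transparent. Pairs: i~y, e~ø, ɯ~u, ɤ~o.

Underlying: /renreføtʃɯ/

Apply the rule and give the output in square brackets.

/ø/ harmonizes with /e/ ([-round]) → [e]

[renrefetʃɯ]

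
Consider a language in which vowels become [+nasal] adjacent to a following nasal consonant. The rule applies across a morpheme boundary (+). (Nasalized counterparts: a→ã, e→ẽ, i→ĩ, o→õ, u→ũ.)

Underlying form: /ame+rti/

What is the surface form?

/a/ before nasal /m/ → [ã]

[ãme+rti]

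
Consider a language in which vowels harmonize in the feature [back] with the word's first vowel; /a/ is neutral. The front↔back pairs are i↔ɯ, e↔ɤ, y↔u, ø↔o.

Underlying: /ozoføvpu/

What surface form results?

[ozofovpu]

/ø/ harmonizes with /o/ ([+back]) → [o]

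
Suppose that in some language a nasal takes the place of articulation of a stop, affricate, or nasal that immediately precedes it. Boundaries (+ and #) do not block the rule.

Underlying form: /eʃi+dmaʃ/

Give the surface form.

[eʃi+dnaʃ]

/m/ after /d/ (alveolar) → [n]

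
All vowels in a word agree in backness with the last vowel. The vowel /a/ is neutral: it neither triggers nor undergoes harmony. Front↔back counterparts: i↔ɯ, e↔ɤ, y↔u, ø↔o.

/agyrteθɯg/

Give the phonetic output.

[agurtɤθɯg]

/y/ harmonizes with /ɯ/ ([+back]) → [u]
/e/ harmonizes with /ɯ/ ([+back]) → [ɤ]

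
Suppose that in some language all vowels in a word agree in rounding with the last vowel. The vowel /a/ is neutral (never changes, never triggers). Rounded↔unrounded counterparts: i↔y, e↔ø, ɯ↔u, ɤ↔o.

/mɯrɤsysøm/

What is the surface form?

/ɯ/ harmonizes with /ø/ ([+round]) → [u]
/ɤ/ harmonizes with /ø/ ([+round]) → [o]

[murosysøm]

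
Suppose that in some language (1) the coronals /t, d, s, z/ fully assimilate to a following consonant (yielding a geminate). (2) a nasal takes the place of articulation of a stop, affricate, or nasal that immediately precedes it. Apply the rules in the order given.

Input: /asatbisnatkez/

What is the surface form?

Rule 1: /t/ before /b/ → [b] (total assimilation)
Rule 1: /s/ before /n/ → [n] (total assimilation)
Rule 1: /t/ before /k/ → [k] (total assimilation)
After rule 1: asabbinnakkez
Rule 2: no segment meets the rule's conditions; no change.

[asabbinnakkez]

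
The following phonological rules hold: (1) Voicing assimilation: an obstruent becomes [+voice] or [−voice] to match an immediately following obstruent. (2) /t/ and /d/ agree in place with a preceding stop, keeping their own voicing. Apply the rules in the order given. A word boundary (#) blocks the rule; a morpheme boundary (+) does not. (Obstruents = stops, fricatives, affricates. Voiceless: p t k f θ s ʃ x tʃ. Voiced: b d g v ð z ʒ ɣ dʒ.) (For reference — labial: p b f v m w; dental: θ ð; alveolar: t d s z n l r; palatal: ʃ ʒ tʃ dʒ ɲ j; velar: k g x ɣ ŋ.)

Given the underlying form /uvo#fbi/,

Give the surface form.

Rule 1: /f/ before /b/ (voiced) → [v]
After rule 1: uvo#vbi
Rule 2: no segment meets the rule's conditions; no change.

[uvo#vbi]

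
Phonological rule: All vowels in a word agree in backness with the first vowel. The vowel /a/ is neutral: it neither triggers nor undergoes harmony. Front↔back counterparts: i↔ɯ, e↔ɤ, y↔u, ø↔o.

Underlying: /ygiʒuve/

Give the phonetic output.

/u/ harmonizes with /y/ ([-back]) → [y]

[ygiʒyve]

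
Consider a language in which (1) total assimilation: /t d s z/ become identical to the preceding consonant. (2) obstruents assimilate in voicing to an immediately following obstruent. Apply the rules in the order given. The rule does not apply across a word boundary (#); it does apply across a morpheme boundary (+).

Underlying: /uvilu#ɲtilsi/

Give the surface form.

Rule 1: /t/ after /ɲ/ → [ɲ] (total assimilation)
Rule 1: /s/ after /l/ → [l] (total assimilation)
After rule 1: uvilu#ɲɲilli
Rule 2: no segment meets the rule's conditions; no change.

[uvilu#ɲɲilli]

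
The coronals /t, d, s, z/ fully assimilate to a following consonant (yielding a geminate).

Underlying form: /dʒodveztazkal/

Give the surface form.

[dʒovvettakkal]

/d/ before /v/ → [v] (total assimilation)
/z/ before /t/ → [t] (total assimilation)
/z/ before /k/ → [k] (total assimilation)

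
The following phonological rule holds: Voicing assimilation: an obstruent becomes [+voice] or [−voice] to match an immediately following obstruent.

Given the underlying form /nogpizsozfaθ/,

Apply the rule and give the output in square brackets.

[nokpissosfaθ]

/g/ before /p/ (voiceless) → [k]
/z/ before /s/ (voiceless) → [s]
/z/ before /f/ (voiceless) → [s]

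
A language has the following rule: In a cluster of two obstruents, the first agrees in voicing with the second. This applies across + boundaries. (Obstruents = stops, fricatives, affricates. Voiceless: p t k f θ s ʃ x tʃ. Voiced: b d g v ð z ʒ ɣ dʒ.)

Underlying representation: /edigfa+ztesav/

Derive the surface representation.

[edikfa+stesav]

/g/ before /f/ (voiceless) → [k]
/z/ before /t/ (voiceless) → [s]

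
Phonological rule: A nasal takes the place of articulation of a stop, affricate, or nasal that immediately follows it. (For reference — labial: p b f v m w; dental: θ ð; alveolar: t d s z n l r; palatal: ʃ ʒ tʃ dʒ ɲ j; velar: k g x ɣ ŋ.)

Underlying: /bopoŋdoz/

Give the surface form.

/ŋ/ before /d/ (alveolar) → [n]

[bopondoz]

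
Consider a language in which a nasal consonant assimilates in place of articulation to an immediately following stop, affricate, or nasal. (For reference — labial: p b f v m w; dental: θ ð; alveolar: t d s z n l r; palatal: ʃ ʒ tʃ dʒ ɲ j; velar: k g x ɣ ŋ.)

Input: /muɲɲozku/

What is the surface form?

[muɲɲozku]

no segment meets the rule's conditions; no change.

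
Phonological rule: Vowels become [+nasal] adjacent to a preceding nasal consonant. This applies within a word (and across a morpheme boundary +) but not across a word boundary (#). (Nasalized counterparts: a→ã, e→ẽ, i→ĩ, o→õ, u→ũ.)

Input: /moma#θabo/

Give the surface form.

/o/ after nasal /m/ → [õ]
/a/ after nasal /m/ → [ã]

[mõmã#θabo]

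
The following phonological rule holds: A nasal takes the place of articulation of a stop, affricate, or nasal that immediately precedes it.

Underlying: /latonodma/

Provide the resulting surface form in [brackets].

[latonodna]

/m/ after /d/ (alveolar) → [n]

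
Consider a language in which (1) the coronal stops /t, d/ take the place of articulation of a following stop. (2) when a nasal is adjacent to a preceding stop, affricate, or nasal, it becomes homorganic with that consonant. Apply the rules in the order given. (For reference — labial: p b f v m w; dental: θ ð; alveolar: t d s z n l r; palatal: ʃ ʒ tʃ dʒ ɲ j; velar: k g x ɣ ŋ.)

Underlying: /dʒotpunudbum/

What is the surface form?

[dʒoppunubbum]

Rule 1: /t/ before /p/ (labial) → [p]
Rule 1: /d/ before /b/ (labial) → [b]
After rule 1: dʒoppunubbum
Rule 2: no segment meets the rule's conditions; no change.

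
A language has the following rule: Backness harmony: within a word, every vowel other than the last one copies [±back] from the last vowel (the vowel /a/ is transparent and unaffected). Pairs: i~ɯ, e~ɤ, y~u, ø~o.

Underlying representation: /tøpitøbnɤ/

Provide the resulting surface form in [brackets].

[topɯtobnɤ]

/ø/ harmonizes with /ɤ/ ([+back]) → [o]
/i/ harmonizes with /ɤ/ ([+back]) → [ɯ]
/ø/ harmonizes with /ɤ/ ([+back]) → [o]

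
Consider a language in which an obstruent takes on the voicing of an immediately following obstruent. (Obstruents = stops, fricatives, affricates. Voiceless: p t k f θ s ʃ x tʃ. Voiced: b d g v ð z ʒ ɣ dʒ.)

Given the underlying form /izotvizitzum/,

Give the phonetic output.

/t/ before /v/ (voiced) → [d]
/t/ before /z/ (voiced) → [d]

[izodvizidzum]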